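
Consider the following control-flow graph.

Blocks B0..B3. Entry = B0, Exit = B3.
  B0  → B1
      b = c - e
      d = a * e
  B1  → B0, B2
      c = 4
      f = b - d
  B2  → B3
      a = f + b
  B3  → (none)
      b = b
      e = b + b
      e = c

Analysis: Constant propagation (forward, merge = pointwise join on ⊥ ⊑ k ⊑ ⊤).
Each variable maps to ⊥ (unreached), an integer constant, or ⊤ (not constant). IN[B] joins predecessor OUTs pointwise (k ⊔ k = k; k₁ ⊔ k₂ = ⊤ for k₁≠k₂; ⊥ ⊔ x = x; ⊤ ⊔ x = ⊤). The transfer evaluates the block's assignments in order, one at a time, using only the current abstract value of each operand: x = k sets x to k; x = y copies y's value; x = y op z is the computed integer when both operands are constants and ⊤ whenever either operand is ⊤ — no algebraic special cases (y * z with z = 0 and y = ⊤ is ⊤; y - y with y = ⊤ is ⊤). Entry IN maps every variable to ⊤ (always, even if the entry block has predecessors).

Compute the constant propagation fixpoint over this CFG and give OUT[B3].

Answer: {a: ⊤, b: ⊤, c: 4, d: ⊤, e: 4, f: ⊤}

Working:
Converged values:
  B0: | IN=(all ⊤) | OUT=(all ⊤)
  B1: | IN=(all ⊤) | OUT={c:4; rest ⊤}
  B2: | IN={c:4; rest ⊤} | OUT={c:4; rest ⊤}
  B3: | IN={c:4; rest ⊤} | OUT={c:4, e:4; rest ⊤}

Merge at B3: IN[B3] = OUT[B2] = {a: ⊤, b: ⊤, c: 4, d: ⊤, e: ⊤, f: ⊤}
Applying B3's transfer function to that IN value gives OUT[B3] (row B3 above).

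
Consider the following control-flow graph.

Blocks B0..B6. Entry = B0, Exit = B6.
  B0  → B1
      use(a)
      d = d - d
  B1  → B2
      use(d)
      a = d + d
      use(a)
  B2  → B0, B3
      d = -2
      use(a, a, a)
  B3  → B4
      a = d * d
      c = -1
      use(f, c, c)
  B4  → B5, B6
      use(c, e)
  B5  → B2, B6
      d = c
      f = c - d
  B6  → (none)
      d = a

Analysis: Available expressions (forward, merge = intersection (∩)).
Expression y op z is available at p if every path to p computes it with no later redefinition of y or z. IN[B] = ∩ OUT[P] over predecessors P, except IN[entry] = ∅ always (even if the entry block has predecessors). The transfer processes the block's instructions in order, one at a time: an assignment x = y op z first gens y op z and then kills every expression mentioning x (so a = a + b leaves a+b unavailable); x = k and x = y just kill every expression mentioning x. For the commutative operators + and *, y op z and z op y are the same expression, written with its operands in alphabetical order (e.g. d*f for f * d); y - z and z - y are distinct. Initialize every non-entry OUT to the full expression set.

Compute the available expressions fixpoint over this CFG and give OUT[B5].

Converged values:
  B0:  IN={}  OUT={}
  B1:  IN={}  OUT={d+d}
  B2:  IN={}  OUT={}
  B3:  IN={}  OUT={d*d}
  B4:  IN={d*d}  OUT={d*d}
  B5:  IN={d*d}  OUT={c-d}
  B6:  IN={}  OUT={}

Merge at B5: IN[B5] = OUT[B4] = {d*d}
Applying B5's transfer function to that IN value gives OUT[B5] (row B5 above).

Answer: {c-d}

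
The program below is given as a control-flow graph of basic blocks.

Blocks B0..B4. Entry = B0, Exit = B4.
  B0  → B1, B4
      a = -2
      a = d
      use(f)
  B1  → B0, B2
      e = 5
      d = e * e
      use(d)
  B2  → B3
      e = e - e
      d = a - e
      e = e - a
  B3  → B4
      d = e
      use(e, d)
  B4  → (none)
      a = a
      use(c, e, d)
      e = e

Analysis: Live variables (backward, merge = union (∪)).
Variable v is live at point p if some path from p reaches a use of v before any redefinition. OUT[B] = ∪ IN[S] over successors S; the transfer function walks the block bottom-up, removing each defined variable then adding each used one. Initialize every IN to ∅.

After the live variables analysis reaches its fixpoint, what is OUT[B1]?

Per-block solution:
  B0:   IN={c, d, e, f}   OUT={a, c, d, e, f}
  B1:   IN={a, c, f}   OUT={a, c, d, e, f}
  B2:   IN={a, c, e}   OUT={a, c, e}
  B3:   IN={a, c, e}   OUT={a, c, d, e}
  B4:   IN={a, c, d, e}   OUT={}

Merge at B1: OUT[B1] = IN[B0] ⊔ IN[B2] = {a, c, d, e, f}

Answer: {a, c, d, e, f}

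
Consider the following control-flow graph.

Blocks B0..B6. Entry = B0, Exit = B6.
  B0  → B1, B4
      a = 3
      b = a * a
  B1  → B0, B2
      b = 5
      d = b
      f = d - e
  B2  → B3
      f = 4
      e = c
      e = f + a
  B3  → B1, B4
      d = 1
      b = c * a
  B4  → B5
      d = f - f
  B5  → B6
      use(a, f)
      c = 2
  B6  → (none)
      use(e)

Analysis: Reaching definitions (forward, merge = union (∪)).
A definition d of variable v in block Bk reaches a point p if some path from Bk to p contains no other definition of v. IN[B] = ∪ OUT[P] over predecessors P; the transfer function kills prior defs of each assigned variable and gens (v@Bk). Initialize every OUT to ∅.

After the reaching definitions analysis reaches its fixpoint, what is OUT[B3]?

Per-block solution:
  B0:   IN={a@B0, b@B1, d@B1, e@B2, f@B1}   OUT={a@B0, b@B0, d@B1, e@B2, f@B1}
  B1:   IN={a@B0, b@B0, b@B3, d@B1, d@B3, e@B2, f@B1, f@B2}   OUT={a@B0, b@B1, d@B1, e@B2, f@B1}
  B2:   IN={a@B0, b@B1, d@B1, e@B2, f@B1}   OUT={a@B0, b@B1, d@B1, e@B2, f@B2}
  B3:   IN={a@B0, b@B1, d@B1, e@B2, f@B2}   OUT={a@B0, b@B3, d@B3, e@B2, f@B2}
  B4:   IN={a@B0, b@B0, b@B3, d@B1, d@B3, e@B2, f@B1, f@B2}   OUT={a@B0, b@B0, b@B3, d@B4, e@B2, f@B1, f@B2}
  B5:   IN={a@B0, b@B0, b@B3, d@B4, e@B2, f@B1, f@B2}   OUT={a@B0, b@B0, b@B3, c@B5, d@B4, e@B2, f@B1, f@B2}
  B6:   IN={a@B0, b@B0, b@B3, c@B5, d@B4, e@B2, f@B1, f@B2}   OUT={a@B0, b@B0, b@B3, c@B5, d@B4, e@B2, f@B1, f@B2}

Merge at B3: IN[B3] = OUT[B2] = {a@B0, b@B1, d@B1, e@B2, f@B2}
Applying B3's transfer function to that IN value gives OUT[B3] (row B3 above).

Answer: {a@B0, b@B3, d@B3, e@B2, f@B2}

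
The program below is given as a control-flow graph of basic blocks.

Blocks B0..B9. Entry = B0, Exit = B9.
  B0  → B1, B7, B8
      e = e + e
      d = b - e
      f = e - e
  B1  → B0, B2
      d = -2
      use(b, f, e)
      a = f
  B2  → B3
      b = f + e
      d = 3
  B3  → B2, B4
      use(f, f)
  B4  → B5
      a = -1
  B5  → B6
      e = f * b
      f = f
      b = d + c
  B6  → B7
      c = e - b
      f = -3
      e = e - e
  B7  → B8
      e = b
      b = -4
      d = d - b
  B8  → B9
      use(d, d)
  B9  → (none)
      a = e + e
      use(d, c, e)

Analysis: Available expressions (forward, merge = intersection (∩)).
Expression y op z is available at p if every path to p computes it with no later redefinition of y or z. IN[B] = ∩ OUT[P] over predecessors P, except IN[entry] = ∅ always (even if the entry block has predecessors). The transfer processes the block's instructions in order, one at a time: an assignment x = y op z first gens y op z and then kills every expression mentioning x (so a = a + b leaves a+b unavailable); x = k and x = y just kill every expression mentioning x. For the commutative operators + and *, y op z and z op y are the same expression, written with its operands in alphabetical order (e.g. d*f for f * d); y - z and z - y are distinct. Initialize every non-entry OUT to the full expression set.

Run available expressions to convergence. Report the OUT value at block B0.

Fixpoint table:
  B0: | IN={} | OUT={b-e, e-e}
  B1: | IN={b-e, e-e} | OUT={b-e, e-e}
  B2: | IN={e-e} | OUT={e+f, e-e}
  B3: | IN={e+f, e-e} | OUT={e+f, e-e}
  B4: | IN={e+f, e-e} | OUT={e+f, e-e}
  B5: | IN={e+f, e-e} | OUT={c+d}
  B6: | IN={c+d} | OUT={}
  B7: | IN={} | OUT={}
  B8: | IN={} | OUT={}
  B9: | IN={} | OUT={e+e}

Merge at B0 (entry node, so the boundary value {} is joined with the incoming edge(s)): IN[B0] = {} ∩ OUT[B1] = {}
Applying B0's transfer function to that IN value gives OUT[B0] (row B0 above).

Answer: {b-e, e-e}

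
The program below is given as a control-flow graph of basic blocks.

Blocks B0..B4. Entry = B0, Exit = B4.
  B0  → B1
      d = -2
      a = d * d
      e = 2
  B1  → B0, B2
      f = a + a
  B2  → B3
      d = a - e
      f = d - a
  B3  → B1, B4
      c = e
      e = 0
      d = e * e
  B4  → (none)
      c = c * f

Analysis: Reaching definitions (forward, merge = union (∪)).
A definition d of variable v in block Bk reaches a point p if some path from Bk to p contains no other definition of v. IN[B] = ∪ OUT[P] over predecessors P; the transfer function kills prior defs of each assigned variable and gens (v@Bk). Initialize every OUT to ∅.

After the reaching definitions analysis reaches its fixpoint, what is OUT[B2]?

Answer: {a@B0, c@B3, d@B2, e@B0, e@B3, f@B2}

Working:
Fixpoint table:
  B0: | IN={a@B0, c@B3, d@B0, d@B3, e@B0, e@B3, f@B1} | OUT={a@B0, c@B3, d@B0, e@B0, f@B1}
  B1: | IN={a@B0, c@B3, d@B0, d@B3, e@B0, e@B3, f@B1, f@B2} | OUT={a@B0, c@B3, d@B0, d@B3, e@B0, e@B3, f@B1}
  B2: | IN={a@B0, c@B3, d@B0, d@B3, e@B0, e@B3, f@B1} | OUT={a@B0, c@B3, d@B2, e@B0, e@B3, f@B2}
  B3: | IN={a@B0, c@B3, d@B2, e@B0, e@B3, f@B2} | OUT={a@B0, c@B3, d@B3, e@B3, f@B2}
  B4: | IN={a@B0, c@B3, d@B3, e@B3, f@B2} | OUT={a@B0, c@B4, d@B3, e@B3, f@B2}

Merge at B2: IN[B2] = OUT[B1] = {a@B0, c@B3, d@B0, d@B3, e@B0, e@B3, f@B1}
Applying B2's transfer function to that IN value gives OUT[B2] (row B2 above).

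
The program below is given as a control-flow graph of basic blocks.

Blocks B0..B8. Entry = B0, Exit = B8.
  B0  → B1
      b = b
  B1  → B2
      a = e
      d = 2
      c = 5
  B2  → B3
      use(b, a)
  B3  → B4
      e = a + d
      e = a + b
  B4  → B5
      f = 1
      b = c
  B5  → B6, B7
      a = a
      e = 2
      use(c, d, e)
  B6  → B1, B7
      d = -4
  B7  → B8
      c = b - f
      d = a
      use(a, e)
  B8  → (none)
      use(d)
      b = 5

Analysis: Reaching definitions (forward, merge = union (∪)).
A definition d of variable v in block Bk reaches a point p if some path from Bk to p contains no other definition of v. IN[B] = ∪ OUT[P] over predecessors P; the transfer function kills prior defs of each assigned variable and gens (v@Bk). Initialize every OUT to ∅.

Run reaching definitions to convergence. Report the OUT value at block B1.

Answer: {a@B1, b@B0, b@B4, c@B1, d@B1, e@B5, f@B4}

Trace:
Per-block solution:
  B0:   IN={}   OUT={b@B0}
  B1:   IN={a@B5, b@B0, b@B4, c@B1, d@B6, e@B5, f@B4}   OUT={a@B1, b@B0, b@B4, c@B1, d@B1, e@B5, f@B4}
  B2:   IN={a@B1, b@B0, b@B4, c@B1, d@B1, e@B5, f@B4}   OUT={a@B1, b@B0, b@B4, c@B1, d@B1, e@B5, f@B4}
  B3:   IN={a@B1, b@B0, b@B4, c@B1, d@B1, e@B5, f@B4}   OUT={a@B1, b@B0, b@B4, c@B1, d@B1, e@B3, f@B4}
  B4:   IN={a@B1, b@B0, b@B4, c@B1, d@B1, e@B3, f@B4}   OUT={a@B1, b@B4, c@B1, d@B1, e@B3, f@B4}
  B5:   IN={a@B1, b@B4, c@B1, d@B1, e@B3, f@B4}   OUT={a@B5, b@B4, c@B1, d@B1, e@B5, f@B4}
  B6:   IN={a@B5, b@B4, c@B1, d@B1, e@B5, f@B4}   OUT={a@B5, b@B4, c@B1, d@B6, e@B5, f@B4}
  B7:   IN={a@B5, b@B4, c@B1, d@B1, d@B6, e@B5, f@B4}   OUT={a@B5, b@B4, c@B7, d@B7, e@B5, f@B4}
  B8:   IN={a@B5, b@B4, c@B7, d@B7, e@B5, f@B4}   OUT={a@B5, b@B8, c@B7, d@B7, e@B5, f@B4}

Merge at B1: IN[B1] = OUT[B0] ⊔ OUT[B6] = {a@B5, b@B0, b@B4, c@B1, d@B6, e@B5, f@B4}
Applying B1's transfer function to that IN value gives OUT[B1] (row B1 above).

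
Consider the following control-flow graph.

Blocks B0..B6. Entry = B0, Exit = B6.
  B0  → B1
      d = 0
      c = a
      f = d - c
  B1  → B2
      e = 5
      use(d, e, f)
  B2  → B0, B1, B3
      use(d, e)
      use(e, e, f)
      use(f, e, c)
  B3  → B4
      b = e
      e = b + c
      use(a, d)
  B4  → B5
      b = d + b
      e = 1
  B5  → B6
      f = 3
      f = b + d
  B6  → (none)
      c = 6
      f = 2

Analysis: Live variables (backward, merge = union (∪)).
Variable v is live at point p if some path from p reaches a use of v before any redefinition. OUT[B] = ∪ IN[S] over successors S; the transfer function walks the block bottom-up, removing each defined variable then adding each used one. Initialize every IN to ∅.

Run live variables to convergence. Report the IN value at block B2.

Per-block solution:
  B0: | IN={a} | OUT={a, c, d, f}
  B1: | IN={a, c, d, f} | OUT={a, c, d, e, f}
  B2: | IN={a, c, d, e, f} | OUT={a, c, d, e, f}
  B3: | IN={a, c, d, e} | OUT={b, d}
  B4: | IN={b, d} | OUT={b, d}
  B5: | IN={b, d} | OUT={}
  B6: | IN={} | OUT={}

Merge at B2: OUT[B2] = IN[B0] ⊔ IN[B1] ⊔ IN[B3] = {a, c, d, e, f}
Applying B2's transfer function to that OUT value gives IN[B2] (row B2 above).

Answer: {a, c, d, e, f}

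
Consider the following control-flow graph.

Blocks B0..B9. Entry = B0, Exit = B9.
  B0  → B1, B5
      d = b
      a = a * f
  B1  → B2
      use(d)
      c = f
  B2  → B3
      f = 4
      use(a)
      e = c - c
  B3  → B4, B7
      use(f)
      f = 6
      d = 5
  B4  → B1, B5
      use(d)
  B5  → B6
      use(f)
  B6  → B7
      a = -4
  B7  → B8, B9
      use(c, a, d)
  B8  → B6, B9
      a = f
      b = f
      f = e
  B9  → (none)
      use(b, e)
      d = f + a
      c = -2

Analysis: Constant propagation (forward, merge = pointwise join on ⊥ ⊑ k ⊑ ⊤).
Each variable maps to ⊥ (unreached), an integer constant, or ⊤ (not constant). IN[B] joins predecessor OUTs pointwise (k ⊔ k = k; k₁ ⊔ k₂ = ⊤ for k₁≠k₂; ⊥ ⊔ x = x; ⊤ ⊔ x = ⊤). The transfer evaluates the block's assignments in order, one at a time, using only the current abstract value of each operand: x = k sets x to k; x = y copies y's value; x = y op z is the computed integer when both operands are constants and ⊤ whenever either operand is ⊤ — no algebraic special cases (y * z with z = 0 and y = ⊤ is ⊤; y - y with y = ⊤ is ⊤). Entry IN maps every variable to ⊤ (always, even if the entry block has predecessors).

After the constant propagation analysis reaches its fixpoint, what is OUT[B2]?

Answer: {a: ⊤, b: ⊤, c: ⊤, d: ⊤, e: ⊤, f: 4}

Trace:
Fixpoint table:
  B0:   IN=(all ⊤)   OUT=(all ⊤)
  B1:   IN=(all ⊤)   OUT=(all ⊤)
  B2:   IN=(all ⊤)   OUT={f:4; rest ⊤}
  B3:   IN={f:4; rest ⊤}   OUT={d:5, f:6; rest ⊤}
  B4:   IN={d:5, f:6; rest ⊤}   OUT={d:5, f:6; rest ⊤}
  B5:   IN=(all ⊤)   OUT=(all ⊤)
  B6:   IN=(all ⊤)   OUT={a:-4; rest ⊤}
  B7:   IN=(all ⊤)   OUT=(all ⊤)
  B8:   IN=(all ⊤)   OUT=(all ⊤)
  B9:   IN=(all ⊤)   OUT={c:-2; rest ⊤}

Merge at B2: IN[B2] = OUT[B1] = {a: ⊤, b: ⊤, c: ⊤, d: ⊤, e: ⊤, f: ⊤}
Applying B2's transfer function to that IN value gives OUT[B2] (row B2 above).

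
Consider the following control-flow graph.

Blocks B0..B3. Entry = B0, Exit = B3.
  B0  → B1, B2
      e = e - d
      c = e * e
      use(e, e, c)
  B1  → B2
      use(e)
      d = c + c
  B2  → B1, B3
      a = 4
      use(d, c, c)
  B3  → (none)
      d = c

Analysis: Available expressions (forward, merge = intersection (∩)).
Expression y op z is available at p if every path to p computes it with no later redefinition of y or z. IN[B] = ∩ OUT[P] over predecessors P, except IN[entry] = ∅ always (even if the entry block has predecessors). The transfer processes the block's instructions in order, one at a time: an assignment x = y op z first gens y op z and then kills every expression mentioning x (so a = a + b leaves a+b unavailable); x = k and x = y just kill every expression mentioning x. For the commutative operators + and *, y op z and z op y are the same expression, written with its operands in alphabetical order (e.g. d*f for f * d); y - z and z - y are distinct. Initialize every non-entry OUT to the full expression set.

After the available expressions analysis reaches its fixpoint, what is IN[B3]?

Answer: {e*e}

Working:
Fixpoint table:
  B0:  IN={}  OUT={e*e}
  B1:  IN={e*e}  OUT={c+c, e*e}
  B2:  IN={e*e}  OUT={e*e}
  B3:  IN={e*e}  OUT={e*e}

Merge at B3: IN[B3] = OUT[B2] = {e*e}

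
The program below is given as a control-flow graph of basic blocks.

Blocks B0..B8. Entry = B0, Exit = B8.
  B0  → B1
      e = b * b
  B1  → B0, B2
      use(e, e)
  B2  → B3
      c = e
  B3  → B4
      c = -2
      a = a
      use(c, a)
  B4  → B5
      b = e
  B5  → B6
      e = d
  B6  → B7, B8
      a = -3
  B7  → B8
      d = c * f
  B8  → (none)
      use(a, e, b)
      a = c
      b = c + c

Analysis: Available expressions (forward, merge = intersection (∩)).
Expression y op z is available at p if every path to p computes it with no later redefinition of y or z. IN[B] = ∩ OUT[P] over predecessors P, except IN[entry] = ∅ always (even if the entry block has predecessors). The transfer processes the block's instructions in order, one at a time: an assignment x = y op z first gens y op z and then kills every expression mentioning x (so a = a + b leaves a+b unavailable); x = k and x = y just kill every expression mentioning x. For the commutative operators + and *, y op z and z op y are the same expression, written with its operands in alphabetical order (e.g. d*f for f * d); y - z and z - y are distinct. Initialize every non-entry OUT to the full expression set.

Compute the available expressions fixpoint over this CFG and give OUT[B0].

Converged values:
  B0:   IN={}   OUT={b*b}
  B1:   IN={b*b}   OUT={b*b}
  B2:   IN={b*b}   OUT={b*b}
  B3:   IN={b*b}   OUT={b*b}
  B4:   IN={b*b}   OUT={}
  B5:   IN={}   OUT={}
  B6:   IN={}   OUT={}
  B7:   IN={}   OUT={c*f}
  B8:   IN={}   OUT={c+c}

Merge at B0 (entry node, so the boundary value {} is joined with the incoming edge(s)): IN[B0] = {} ∩ OUT[B1] = {}
Applying B0's transfer function to that IN value gives OUT[B0] (row B0 above).

Answer: {b*b}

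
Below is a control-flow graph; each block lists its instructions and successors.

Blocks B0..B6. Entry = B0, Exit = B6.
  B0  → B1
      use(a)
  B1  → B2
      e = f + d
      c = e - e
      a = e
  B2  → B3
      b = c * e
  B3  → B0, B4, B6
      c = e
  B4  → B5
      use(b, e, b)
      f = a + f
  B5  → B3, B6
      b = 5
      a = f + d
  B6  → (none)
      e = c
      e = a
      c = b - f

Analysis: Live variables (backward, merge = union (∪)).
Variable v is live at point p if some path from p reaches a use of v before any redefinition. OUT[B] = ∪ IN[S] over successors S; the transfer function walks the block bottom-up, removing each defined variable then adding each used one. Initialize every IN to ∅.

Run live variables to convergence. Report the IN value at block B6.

Answer: {a, b, c, f}

Working:
Converged values:
  B0:   IN={a, d, f}   OUT={d, f}
  B1:   IN={d, f}   OUT={a, c, d, e, f}
  B2:   IN={a, c, d, e, f}   OUT={a, b, d, e, f}
  B3:   IN={a, b, d, e, f}   OUT={a, b, c, d, e, f}
  B4:   IN={a, b, c, d, e, f}   OUT={c, d, e, f}
  B5:   IN={c, d, e, f}   OUT={a, b, c, d, e, f}
  B6:   IN={a, b, c, f}   OUT={}

B6 is the boundary node: OUT[B6] = {}
Applying B6's transfer function to that OUT value gives IN[B6] (row B6 above).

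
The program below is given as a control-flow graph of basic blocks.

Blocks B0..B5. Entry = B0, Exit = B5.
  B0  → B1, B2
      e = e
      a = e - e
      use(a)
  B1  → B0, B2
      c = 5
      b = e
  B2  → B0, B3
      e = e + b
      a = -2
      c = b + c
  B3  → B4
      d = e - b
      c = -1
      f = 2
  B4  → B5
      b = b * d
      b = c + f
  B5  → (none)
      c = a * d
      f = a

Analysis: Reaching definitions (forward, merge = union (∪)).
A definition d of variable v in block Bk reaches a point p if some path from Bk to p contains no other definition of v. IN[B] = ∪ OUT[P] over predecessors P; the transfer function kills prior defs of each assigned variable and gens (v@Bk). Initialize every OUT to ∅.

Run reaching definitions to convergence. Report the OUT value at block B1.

Answer: {a@B0, b@B1, c@B1, e@B0}

Trace:
Converged values:
  B0:   IN={a@B0, a@B2, b@B1, c@B1, c@B2, e@B0, e@B2}   OUT={a@B0, b@B1, c@B1, c@B2, e@B0}
  B1:   IN={a@B0, b@B1, c@B1, c@B2, e@B0}   OUT={a@B0, b@B1, c@B1, e@B0}
  B2:   IN={a@B0, b@B1, c@B1, c@B2, e@B0}   OUT={a@B2, b@B1, c@B2, e@B2}
  B3:   IN={a@B2, b@B1, c@B2, e@B2}   OUT={a@B2, b@B1, c@B3, d@B3, e@B2, f@B3}
  B4:   IN={a@B2, b@B1, c@B3, d@B3, e@B2, f@B3}   OUT={a@B2, b@B4, c@B3, d@B3, e@B2, f@B3}
  B5:   IN={a@B2, b@B4, c@B3, d@B3, e@B2, f@B3}   OUT={a@B2, b@B4, c@B5, d@B3, e@B2, f@B5}

Merge at B1: IN[B1] = OUT[B0] = {a@B0, b@B1, c@B1, c@B2, e@B0}
Applying B1's transfer function to that IN value gives OUT[B1] (row B1 above).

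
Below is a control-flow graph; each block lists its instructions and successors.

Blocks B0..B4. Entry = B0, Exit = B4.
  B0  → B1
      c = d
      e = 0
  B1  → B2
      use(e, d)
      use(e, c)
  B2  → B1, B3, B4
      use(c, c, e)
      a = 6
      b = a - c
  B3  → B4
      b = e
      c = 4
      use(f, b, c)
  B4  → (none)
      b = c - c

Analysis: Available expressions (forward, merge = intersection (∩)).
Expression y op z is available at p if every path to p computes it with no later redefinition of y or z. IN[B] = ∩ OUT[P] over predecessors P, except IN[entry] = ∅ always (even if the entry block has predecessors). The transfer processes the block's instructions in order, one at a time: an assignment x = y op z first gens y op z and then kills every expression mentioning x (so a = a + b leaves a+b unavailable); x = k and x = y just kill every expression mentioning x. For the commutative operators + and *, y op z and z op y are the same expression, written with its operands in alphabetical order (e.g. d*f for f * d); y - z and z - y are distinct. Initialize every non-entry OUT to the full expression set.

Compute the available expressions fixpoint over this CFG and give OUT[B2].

Per-block solution:
  B0: | IN={} | OUT={}
  B1: | IN={} | OUT={}
  B2: | IN={} | OUT={a-c}
  B3: | IN={a-c} | OUT={}
  B4: | IN={} | OUT={c-c}

Merge at B2: IN[B2] = OUT[B1] = {}
Applying B2's transfer function to that IN value gives OUT[B2] (row B2 above).

Answer: {a-c}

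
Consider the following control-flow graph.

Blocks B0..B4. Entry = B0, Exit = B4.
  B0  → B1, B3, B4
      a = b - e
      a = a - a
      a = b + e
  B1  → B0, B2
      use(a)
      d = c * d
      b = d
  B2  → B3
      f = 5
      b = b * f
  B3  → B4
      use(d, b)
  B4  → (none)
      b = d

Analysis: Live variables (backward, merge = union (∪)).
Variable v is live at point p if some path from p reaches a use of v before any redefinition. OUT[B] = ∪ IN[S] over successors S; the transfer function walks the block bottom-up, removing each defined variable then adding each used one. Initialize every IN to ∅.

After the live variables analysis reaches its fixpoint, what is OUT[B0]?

Answer: {a, b, c, d, e}

Trace:
Converged values:
  B0:  IN={b, c, d, e}  OUT={a, b, c, d, e}
  B1:  IN={a, c, d, e}  OUT={b, c, d, e}
  B2:  IN={b, d}  OUT={b, d}
  B3:  IN={b, d}  OUT={d}
  B4:  IN={d}  OUT={}

Merge at B0: OUT[B0] = IN[B1] ⊔ IN[B3] ⊔ IN[B4] = {a, b, c, d, e}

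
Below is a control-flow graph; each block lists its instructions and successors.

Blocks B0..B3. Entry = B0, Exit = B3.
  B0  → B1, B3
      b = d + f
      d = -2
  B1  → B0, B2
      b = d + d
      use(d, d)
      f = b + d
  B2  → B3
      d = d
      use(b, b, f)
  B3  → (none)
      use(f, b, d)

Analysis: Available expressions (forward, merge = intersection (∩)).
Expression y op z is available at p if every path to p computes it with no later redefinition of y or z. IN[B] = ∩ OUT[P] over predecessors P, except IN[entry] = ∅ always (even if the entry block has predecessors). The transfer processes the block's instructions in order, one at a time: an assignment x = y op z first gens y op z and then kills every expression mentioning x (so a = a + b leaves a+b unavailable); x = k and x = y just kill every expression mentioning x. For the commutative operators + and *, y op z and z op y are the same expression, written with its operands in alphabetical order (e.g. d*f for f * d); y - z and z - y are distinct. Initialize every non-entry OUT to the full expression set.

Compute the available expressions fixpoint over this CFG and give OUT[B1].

Fixpoint table:
  B0: | IN={} | OUT={}
  B1: | IN={} | OUT={b+d, d+d}
  B2: | IN={b+d, d+d} | OUT={}
  B3: | IN={} | OUT={}

Merge at B1: IN[B1] = OUT[B0] = {}
Applying B1's transfer function to that IN value gives OUT[B1] (row B1 above).

Answer: {b+d, d+d}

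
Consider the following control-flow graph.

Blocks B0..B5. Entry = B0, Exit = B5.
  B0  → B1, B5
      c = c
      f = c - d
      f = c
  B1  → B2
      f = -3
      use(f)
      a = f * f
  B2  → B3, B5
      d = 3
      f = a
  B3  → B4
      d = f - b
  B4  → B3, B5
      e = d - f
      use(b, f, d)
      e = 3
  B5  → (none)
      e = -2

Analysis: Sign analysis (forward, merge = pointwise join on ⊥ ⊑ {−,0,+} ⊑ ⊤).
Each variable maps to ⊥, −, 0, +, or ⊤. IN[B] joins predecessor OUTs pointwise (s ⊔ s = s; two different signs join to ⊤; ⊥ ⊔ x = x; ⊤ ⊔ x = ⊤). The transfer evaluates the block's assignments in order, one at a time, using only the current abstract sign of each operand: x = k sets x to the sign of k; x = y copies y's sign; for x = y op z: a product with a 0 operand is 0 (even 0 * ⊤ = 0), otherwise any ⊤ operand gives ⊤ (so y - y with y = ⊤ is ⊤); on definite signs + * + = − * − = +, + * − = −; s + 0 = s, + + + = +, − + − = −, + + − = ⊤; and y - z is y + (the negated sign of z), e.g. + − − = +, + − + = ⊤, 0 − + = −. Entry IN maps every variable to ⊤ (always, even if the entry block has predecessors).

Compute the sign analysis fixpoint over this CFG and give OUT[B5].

Converged values:
  B0: | IN=(all ⊤) | OUT=(all ⊤)
  B1: | IN=(all ⊤) | OUT={a:+, f:-; rest ⊤}
  B2: | IN={a:+, f:-; rest ⊤} | OUT={a:+, d:+, f:+; rest ⊤}
  B3: | IN={a:+, f:+; rest ⊤} | OUT={a:+, f:+; rest ⊤}
  B4: | IN={a:+, f:+; rest ⊤} | OUT={a:+, e:+, f:+; rest ⊤}
  B5: | IN=(all ⊤) | OUT={e:-; rest ⊤}

Merge at B5: IN[B5] = OUT[B0] ⊔ OUT[B2] ⊔ OUT[B4] = {a: ⊤, b: ⊤, c: ⊤, d: ⊤, e: ⊤, f: ⊤}
Applying B5's transfer function to that IN value gives OUT[B5] (row B5 above).

Answer: {a: ⊤, b: ⊤, c: ⊤, d: ⊤, e: -, f: ⊤}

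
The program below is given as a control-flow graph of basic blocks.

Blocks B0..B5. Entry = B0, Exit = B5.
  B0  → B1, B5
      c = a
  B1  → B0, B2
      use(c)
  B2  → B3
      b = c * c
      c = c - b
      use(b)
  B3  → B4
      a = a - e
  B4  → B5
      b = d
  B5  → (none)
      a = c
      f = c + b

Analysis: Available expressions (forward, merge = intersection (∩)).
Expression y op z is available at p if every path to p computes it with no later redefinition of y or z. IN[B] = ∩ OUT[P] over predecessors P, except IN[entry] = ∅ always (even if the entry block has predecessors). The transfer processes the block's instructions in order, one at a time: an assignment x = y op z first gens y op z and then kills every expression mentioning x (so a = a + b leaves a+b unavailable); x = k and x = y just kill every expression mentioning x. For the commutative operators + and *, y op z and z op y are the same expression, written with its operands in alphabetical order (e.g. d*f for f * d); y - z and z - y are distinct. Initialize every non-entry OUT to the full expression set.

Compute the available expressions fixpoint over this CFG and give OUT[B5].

Per-block solution:
  B0:  IN={}  OUT={}
  B1:  IN={}  OUT={}
  B2:  IN={}  OUT={}
  B3:  IN={}  OUT={}
  B4:  IN={}  OUT={}
  B5:  IN={}  OUT={b+c}

Merge at B5: IN[B5] = OUT[B0] ∩ OUT[B4] = {}
Applying B5's transfer function to that IN value gives OUT[B5] (row B5 above).

Answer: {b+c}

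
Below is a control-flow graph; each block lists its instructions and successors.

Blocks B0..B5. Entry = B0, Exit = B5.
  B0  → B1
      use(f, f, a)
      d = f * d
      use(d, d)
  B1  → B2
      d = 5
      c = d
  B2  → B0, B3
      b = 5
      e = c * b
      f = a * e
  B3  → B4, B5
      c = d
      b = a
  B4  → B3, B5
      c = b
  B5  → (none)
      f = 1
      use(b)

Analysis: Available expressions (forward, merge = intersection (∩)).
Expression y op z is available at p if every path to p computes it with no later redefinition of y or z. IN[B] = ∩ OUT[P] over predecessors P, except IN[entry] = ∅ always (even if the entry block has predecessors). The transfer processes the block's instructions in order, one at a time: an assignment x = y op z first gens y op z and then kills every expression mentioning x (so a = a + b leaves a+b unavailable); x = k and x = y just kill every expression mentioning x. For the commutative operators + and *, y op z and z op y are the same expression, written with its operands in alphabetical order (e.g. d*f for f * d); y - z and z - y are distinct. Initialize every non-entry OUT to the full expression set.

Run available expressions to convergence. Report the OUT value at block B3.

Converged values:
  B0:   IN={}   OUT={}
  B1:   IN={}   OUT={}
  B2:   IN={}   OUT={a*e, b*c}
  B3:   IN={a*e}   OUT={a*e}
  B4:   IN={a*e}   OUT={a*e}
  B5:   IN={a*e}   OUT={a*e}

Merge at B3: IN[B3] = OUT[B2] ∩ OUT[B4] = {a*e}
Applying B3's transfer function to that IN value gives OUT[B3] (row B3 above).

Answer: {a*e}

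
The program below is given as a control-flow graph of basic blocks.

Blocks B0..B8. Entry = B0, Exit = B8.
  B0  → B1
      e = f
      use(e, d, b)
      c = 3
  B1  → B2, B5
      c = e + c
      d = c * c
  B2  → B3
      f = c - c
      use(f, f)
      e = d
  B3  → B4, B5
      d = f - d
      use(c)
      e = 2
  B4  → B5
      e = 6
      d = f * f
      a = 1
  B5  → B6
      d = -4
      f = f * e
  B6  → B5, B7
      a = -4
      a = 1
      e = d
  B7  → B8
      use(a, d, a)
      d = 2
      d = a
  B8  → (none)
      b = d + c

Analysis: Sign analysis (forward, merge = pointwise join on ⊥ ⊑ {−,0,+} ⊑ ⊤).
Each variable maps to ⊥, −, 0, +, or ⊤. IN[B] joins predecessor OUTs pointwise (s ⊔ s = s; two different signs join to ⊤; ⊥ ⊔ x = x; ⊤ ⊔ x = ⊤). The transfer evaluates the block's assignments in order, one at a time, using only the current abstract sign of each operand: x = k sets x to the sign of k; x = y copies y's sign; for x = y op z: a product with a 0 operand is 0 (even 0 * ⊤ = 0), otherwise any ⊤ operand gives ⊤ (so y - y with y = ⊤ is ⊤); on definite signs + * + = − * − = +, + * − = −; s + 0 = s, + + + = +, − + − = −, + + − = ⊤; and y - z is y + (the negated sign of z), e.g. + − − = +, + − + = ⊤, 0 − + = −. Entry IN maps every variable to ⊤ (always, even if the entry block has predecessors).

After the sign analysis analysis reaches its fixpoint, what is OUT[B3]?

Answer: {a: ⊤, b: ⊤, c: ⊤, d: ⊤, e: +, f: ⊤}

Derivation:
Converged values:
  B0:   IN=(all ⊤)   OUT={c:+; rest ⊤}
  B1:   IN={c:+; rest ⊤}   OUT=(all ⊤)
  B2:   IN=(all ⊤)   OUT=(all ⊤)
  B3:   IN=(all ⊤)   OUT={e:+; rest ⊤}
  B4:   IN={e:+; rest ⊤}   OUT={a:+, e:+; rest ⊤}
  B5:   IN=(all ⊤)   OUT={d:-; rest ⊤}
  B6:   IN={d:-; rest ⊤}   OUT={a:+, d:-, e:-; rest ⊤}
  B7:   IN={a:+, d:-, e:-; rest ⊤}   OUT={a:+, d:+, e:-; rest ⊤}
  B8:   IN={a:+, d:+, e:-; rest ⊤}   OUT={a:+, d:+, e:-; rest ⊤}

Merge at B3: IN[B3] = OUT[B2] = {a: ⊤, b: ⊤, c: ⊤, d: ⊤, e: ⊤, f: ⊤}
Applying B3's transfer function to that IN value gives OUT[B3] (row B3 above).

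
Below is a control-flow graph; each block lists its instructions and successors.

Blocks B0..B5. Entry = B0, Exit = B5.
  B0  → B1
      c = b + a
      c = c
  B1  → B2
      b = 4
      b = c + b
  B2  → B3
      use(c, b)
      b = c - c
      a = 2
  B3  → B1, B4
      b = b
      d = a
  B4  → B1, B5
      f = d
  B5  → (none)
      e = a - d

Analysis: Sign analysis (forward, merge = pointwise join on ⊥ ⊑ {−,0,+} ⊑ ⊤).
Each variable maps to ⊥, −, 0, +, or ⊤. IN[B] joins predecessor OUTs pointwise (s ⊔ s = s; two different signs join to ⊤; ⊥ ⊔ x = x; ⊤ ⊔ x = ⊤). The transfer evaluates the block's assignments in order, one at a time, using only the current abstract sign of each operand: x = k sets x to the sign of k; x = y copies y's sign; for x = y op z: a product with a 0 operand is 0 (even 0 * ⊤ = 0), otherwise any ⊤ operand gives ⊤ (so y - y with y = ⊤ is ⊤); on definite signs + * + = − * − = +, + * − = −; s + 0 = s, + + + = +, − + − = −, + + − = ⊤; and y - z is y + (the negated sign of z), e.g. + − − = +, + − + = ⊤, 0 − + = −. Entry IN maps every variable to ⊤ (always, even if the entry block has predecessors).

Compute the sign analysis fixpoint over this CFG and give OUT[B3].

Answer: {a: +, b: ⊤, c: ⊤, d: +, e: ⊤, f: ⊤}

Working:
Converged values:
  B0:  IN=(all ⊤)  OUT=(all ⊤)
  B1:  IN=(all ⊤)  OUT=(all ⊤)
  B2:  IN=(all ⊤)  OUT={a:+; rest ⊤}
  B3:  IN={a:+; rest ⊤}  OUT={a:+, d:+; rest ⊤}
  B4:  IN={a:+, d:+; rest ⊤}  OUT={a:+, d:+, f:+; rest ⊤}
  B5:  IN={a:+, d:+, f:+; rest ⊤}  OUT={a:+, d:+, f:+; rest ⊤}

Merge at B3: IN[B3] = OUT[B2] = {a: +, b: ⊤, c: ⊤, d: ⊤, e: ⊤, f: ⊤}
Applying B3's transfer function to that IN value gives OUT[B3] (row B3 above).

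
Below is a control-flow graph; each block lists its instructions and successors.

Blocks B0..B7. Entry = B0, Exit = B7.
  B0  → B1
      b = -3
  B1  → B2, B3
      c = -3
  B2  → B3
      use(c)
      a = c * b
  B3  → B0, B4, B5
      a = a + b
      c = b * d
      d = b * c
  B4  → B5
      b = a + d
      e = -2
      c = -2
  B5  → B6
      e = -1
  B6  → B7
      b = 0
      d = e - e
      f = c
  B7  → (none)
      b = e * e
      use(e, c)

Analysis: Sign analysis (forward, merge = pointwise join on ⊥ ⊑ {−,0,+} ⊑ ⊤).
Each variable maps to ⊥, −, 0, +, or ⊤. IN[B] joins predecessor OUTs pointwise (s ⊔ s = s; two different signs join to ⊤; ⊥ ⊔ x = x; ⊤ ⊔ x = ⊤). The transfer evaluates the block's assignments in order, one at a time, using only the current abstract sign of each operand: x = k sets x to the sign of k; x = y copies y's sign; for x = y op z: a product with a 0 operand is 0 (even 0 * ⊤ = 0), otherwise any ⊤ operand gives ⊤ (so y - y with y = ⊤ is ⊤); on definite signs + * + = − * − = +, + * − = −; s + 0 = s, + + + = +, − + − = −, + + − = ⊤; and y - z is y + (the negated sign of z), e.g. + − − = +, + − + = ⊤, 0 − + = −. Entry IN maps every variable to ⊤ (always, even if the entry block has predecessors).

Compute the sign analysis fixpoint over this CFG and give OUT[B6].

Per-block solution:
  B0:   IN=(all ⊤)   OUT={b:-; rest ⊤}
  B1:   IN={b:-; rest ⊤}   OUT={b:-, c:-; rest ⊤}
  B2:   IN={b:-, c:-; rest ⊤}   OUT={a:+, b:-, c:-; rest ⊤}
  B3:   IN={b:-, c:-; rest ⊤}   OUT={b:-; rest ⊤}
  B4:   IN={b:-; rest ⊤}   OUT={c:-, e:-; rest ⊤}
  B5:   IN=(all ⊤)   OUT={e:-; rest ⊤}
  B6:   IN={e:-; rest ⊤}   OUT={b:0, e:-; rest ⊤}
  B7:   IN={b:0, e:-; rest ⊤}   OUT={b:+, e:-; rest ⊤}

Merge at B6: IN[B6] = OUT[B5] = {a: ⊤, b: ⊤, c: ⊤, d: ⊤, e: -, f: ⊤}
Applying B6's transfer function to that IN value gives OUT[B6] (row B6 above).

Answer: {a: ⊤, b: 0, c: ⊤, d: ⊤, e: -, f: ⊤}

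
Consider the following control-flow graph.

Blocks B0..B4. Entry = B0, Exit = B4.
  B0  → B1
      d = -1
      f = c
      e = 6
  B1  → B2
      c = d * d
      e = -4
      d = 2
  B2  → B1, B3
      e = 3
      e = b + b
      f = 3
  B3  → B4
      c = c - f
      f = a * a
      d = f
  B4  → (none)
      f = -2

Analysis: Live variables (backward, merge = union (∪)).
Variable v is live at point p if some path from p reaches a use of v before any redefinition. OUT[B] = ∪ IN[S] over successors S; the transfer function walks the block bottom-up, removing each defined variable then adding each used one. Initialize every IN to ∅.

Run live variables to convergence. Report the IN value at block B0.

Converged values:
  B0:  IN={a, b, c}  OUT={a, b, d}
  B1:  IN={a, b, d}  OUT={a, b, c, d}
  B2:  IN={a, b, c, d}  OUT={a, b, c, d, f}
  B3:  IN={a, c, f}  OUT={}
  B4:  IN={}  OUT={}

Merge at B0: OUT[B0] = IN[B1] = {a, b, d}
Applying B0's transfer function to that OUT value gives IN[B0] (row B0 above).

Answer: {a, b, c}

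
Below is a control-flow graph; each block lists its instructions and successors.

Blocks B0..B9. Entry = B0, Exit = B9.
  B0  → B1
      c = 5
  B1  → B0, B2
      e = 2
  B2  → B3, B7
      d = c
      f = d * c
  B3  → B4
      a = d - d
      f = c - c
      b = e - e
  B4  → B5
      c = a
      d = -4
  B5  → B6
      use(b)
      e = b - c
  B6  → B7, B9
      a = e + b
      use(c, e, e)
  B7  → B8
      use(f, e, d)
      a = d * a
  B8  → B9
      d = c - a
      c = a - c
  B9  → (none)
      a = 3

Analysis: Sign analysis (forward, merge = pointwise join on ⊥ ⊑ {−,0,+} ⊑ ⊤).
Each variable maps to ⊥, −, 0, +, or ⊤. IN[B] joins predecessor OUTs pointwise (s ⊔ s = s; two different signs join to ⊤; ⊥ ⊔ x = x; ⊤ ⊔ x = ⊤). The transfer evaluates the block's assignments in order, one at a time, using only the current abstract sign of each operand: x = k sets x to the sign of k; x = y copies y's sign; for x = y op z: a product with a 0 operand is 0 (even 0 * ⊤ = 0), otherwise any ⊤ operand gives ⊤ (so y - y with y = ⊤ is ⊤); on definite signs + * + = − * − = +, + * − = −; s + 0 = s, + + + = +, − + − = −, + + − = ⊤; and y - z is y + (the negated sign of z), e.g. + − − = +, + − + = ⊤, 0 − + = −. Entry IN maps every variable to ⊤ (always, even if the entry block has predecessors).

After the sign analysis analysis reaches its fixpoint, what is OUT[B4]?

Converged values:
  B0:  IN=(all ⊤)  OUT={c:+; rest ⊤}
  B1:  IN={c:+; rest ⊤}  OUT={c:+, e:+; rest ⊤}
  B2:  IN={c:+, e:+; rest ⊤}  OUT={c:+, d:+, e:+, f:+; rest ⊤}
  B3:  IN={c:+, d:+, e:+, f:+; rest ⊤}  OUT={c:+, d:+, e:+; rest ⊤}
  B4:  IN={c:+, d:+, e:+; rest ⊤}  OUT={d:-, e:+; rest ⊤}
  B5:  IN={d:-, e:+; rest ⊤}  OUT={d:-; rest ⊤}
  B6:  IN={d:-; rest ⊤}  OUT={d:-; rest ⊤}
  B7:  IN=(all ⊤)  OUT=(all ⊤)
  B8:  IN=(all ⊤)  OUT=(all ⊤)
  B9:  IN=(all ⊤)  OUT={a:+; rest ⊤}

Merge at B4: IN[B4] = OUT[B3] = {a: ⊤, b: ⊤, c: +, d: +, e: +, f: ⊤}
Applying B4's transfer function to that IN value gives OUT[B4] (row B4 above).

Answer: {a: ⊤, b: ⊤, c: ⊤, d: -, e: +, f: ⊤}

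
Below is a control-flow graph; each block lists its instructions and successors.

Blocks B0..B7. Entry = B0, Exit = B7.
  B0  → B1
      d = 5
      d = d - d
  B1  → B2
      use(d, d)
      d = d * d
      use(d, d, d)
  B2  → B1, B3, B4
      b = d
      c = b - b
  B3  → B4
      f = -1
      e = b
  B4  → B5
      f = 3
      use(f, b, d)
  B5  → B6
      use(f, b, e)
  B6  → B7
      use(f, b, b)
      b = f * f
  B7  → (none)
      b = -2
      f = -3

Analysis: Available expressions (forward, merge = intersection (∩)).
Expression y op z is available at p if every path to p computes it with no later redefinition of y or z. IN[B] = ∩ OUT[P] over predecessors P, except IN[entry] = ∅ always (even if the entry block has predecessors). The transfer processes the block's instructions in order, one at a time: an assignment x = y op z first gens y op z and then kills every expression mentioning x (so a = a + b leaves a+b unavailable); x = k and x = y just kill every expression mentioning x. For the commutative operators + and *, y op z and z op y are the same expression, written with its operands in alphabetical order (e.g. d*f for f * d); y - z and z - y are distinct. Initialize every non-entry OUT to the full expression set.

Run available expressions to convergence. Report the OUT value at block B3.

Fixpoint table:
  B0: | IN={} | OUT={}
  B1: | IN={} | OUT={}
  B2: | IN={} | OUT={b-b}
  B3: | IN={b-b} | OUT={b-b}
  B4: | IN={b-b} | OUT={b-b}
  B5: | IN={b-b} | OUT={b-b}
  B6: | IN={b-b} | OUT={f*f}
  B7: | IN={f*f} | OUT={}

Merge at B3: IN[B3] = OUT[B2] = {b-b}
Applying B3's transfer function to that IN value gives OUT[B3] (row B3 above).

Answer: {b-b}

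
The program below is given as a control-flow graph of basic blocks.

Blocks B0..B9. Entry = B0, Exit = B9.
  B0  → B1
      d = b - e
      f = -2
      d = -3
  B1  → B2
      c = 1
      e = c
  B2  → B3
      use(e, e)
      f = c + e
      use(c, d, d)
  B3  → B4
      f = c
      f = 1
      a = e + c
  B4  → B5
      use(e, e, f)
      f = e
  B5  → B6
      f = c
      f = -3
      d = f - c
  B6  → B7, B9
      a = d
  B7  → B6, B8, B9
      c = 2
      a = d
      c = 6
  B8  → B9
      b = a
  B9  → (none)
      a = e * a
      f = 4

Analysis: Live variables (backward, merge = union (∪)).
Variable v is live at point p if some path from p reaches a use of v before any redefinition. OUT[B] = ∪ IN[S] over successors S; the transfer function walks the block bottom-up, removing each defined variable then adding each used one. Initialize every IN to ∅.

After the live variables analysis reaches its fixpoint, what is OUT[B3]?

Answer: {c, e, f}

Trace:
Converged values:
  B0: | IN={b, e} | OUT={d}
  B1: | IN={d} | OUT={c, d, e}
  B2: | IN={c, d, e} | OUT={c, e}
  B3: | IN={c, e} | OUT={c, e, f}
  B4: | IN={c, e, f} | OUT={c, e}
  B5: | IN={c, e} | OUT={d, e}
  B6: | IN={d, e} | OUT={a, d, e}
  B7: | IN={d, e} | OUT={a, d, e}
  B8: | IN={a, e} | OUT={a, e}
  B9: | IN={a, e} | OUT={}

Merge at B3: OUT[B3] = IN[B4] = {c, e, f}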